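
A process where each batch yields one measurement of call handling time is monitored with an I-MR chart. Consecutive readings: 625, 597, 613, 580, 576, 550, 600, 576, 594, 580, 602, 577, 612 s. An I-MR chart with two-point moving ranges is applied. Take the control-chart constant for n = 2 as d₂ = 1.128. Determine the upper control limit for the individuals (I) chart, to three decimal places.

X̄ = (625 + 597 + 613 + 580 + 576 + 550 + 600 + 576 + 594 + 580 + 602 + 577 + 612) / 13 = 590.9231
Moving ranges: 28, 16, 33, 4, 26, 50, 24, 18, 14, 22, 25, 35; M̄R̄ = 295.0000 / 12 = 24.5833
UCL = X̄ + 3·M̄R̄/d₂ = 590.9231 + 3 × 24.5833 / 1.128 = 656.3043

656.304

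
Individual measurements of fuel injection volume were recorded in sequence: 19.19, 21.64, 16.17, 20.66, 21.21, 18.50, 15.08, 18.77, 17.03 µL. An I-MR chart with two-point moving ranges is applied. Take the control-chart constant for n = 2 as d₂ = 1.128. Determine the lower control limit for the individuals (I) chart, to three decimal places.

X̄ = (19.19 + 21.64 + 16.17 + 20.66 + 21.21 + 18.50 + 15.08 + 18.77 + 17.03) / 9 = 18.6944
Moving ranges: 2.45, 5.47, 4.49, 0.55, 2.71, 3.42, 3.69, 1.74; M̄R̄ = 24.5200 / 8 = 3.0650
LCL = X̄ − 3·M̄R̄/d₂ = 18.6944 − 3 × 3.0650 / 1.128 = 10.5428

10.543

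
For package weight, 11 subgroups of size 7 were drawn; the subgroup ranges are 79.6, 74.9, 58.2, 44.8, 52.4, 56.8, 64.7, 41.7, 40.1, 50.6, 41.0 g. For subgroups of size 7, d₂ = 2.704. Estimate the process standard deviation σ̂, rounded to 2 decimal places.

R̄ = (79.6 + 74.9 + 58.2 + 44.8 + 52.4 + 56.8 + 64.7 + 41.7 + 40.1 + 50.6 + 41.0) / 11 = 54.9818
σ̂ = R̄ / d₂ = 54.9818 / 2.704 = 20.3335

20.33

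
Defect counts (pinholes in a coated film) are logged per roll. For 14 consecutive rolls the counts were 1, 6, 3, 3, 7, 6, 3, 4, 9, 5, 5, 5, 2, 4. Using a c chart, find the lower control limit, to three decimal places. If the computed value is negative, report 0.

c̄ = (1 + 6 + 3 + 3 + 7 + 6 + 3 + 4 + 9 + 5 + 5 + 5 + 2 + 4) / 14 = 63 / 14 = 4.5000
LCL = c̄ − 3√c̄ = 4.5000 − 3 × 2.1213 = -1.8640 → 0 (cannot be negative)

0.000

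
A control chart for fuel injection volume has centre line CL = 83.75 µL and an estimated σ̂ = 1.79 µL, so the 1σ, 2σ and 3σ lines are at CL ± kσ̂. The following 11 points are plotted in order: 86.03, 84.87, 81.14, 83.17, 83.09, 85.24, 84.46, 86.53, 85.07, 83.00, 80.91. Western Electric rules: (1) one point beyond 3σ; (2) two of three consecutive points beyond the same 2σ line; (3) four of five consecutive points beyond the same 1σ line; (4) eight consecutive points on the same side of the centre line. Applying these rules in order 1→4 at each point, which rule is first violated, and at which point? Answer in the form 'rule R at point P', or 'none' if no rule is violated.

Zone of each point (C = within 1σ̂, B = 1σ̂–2σ̂, A = 2σ̂–3σ̂, * = beyond 3σ̂; sign = side of CL): 1:+B, 2:+C, 3:-B, 4:-C, 5:-C, 6:+C, 7:+C, 8:+B, 9:+C, 10:-C, 11:-B
No rule fires across all 11 points.

none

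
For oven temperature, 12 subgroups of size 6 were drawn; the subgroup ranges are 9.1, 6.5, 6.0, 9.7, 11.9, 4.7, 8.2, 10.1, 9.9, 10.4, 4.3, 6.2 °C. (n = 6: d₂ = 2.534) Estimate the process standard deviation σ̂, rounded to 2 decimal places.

3.19

R̄ = (9.1 + 6.5 + 6.0 + 9.7 + 11.9 + 4.7 + 8.2 + 10.1 + 9.9 + 10.4 + 4.3 + 6.2) / 12 = 8.0833
σ̂ = R̄ / d₂ = 8.0833 / 2.534 = 3.1900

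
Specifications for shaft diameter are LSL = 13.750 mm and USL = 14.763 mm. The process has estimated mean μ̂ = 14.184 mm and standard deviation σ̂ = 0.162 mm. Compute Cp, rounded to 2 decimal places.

Cp = (USL − LSL) / (6σ̂) = (14.763 − 13.750) / (6 × 0.162) = 1.0130 / 0.9720 = 1.0422

1.04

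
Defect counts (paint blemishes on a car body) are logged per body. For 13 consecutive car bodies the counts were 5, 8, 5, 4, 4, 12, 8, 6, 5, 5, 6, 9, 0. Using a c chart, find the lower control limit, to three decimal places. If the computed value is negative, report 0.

c̄ = (5 + 8 + 5 + 4 + 4 + 12 + 8 + 6 + 5 + 5 + 6 + 9 + 0) / 13 = 77 / 13 = 5.9231
LCL = c̄ − 3√c̄ = 5.9231 − 3 × 2.4337 = -1.3781 → 0 (cannot be negative)

0.000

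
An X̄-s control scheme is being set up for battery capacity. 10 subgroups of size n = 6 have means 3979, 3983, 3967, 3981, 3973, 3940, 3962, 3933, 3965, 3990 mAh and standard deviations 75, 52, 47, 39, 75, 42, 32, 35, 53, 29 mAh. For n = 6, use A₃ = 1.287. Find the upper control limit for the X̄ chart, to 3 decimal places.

X̄̄ = (3979 + 3983 + 3967 + 3981 + 3973 + 3940 + 3962 + 3933 + 3965 + 3990) / 10 = 3967.3000
s̄ = (75 + 52 + 47 + 39 + 75 + 42 + 32 + 35 + 53 + 29) / 10 = 47.9000
UCL = X̄̄ + A₃·s̄ = 3967.3000 + 1.287 × 47.9000 = 4028.9473

4028.947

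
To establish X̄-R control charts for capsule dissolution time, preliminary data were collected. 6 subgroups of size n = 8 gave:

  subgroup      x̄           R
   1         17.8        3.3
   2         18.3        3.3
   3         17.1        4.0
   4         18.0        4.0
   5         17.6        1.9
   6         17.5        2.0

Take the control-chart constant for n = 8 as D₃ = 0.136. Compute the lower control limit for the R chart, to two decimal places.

R̄ = (3.3 + 3.3 + 4.0 + 4.0 + 1.9 + 2.0) / 6 = 18.5000 / 6 = 3.0833
LCL_R = D₃·R̄ = 0.136 × 3.0833 = 0.4193

0.42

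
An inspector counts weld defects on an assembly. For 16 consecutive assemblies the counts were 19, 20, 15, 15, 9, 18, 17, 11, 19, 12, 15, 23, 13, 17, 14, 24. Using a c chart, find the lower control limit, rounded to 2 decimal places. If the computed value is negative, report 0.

4.20

c̄ = (19 + 20 + 15 + 15 + 9 + 18 + 17 + 11 + 19 + 12 + 15 + 23 + 13 + 17 + 14 + 24) / 16 = 261 / 16 = 16.3125
LCL = c̄ − 3√c̄ = 16.3125 − 3 × 4.0389 = 4.1959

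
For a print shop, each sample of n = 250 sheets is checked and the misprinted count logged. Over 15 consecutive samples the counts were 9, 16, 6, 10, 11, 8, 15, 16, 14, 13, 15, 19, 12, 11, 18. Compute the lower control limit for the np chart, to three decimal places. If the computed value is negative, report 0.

p̄ = Σdᵢ / (k·n) = 193 / (15 × 250) = 0.05147
LCL = np̄ − 3·√(np̄(1−p̄)) = 12.8667 − 3 × 3.4935 = 2.3862

2.386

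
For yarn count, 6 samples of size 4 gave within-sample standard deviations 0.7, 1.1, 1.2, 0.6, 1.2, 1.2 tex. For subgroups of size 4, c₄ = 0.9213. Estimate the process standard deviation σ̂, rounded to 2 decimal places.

1.09

s̄ = (0.7 + 1.1 + 1.2 + 0.6 + 1.2 + 1.2) / 6 = 1.0000
σ̂ = s̄ / c₄ = 1.0000 / 0.9213 = 1.0854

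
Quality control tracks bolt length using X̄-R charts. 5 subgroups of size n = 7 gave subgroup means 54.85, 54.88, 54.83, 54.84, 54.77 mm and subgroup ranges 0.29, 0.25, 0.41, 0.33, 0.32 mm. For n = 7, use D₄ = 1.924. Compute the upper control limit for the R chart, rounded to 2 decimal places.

R̄ = (0.29 + 0.25 + 0.41 + 0.33 + 0.32) / 5 = 1.6000 / 5 = 0.3200
UCL_R = D₄·R̄ = 1.924 × 0.3200 = 0.6157

0.62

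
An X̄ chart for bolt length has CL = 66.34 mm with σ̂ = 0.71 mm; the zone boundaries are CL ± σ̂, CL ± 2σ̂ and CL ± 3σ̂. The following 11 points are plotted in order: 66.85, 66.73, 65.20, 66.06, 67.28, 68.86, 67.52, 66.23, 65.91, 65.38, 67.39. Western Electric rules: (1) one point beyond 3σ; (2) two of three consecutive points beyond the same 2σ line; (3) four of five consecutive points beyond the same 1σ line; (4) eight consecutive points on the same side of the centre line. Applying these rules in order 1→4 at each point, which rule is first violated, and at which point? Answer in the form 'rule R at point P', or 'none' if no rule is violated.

Zone of each point (C = within 1σ̂, B = 1σ̂–2σ̂, A = 2σ̂–3σ̂, * = beyond 3σ̂; sign = side of CL): 1:+C, 2:+C, 3:-B, 4:-C, 5:+B, 6:+*, 7:+B, 8:-C, 9:-C, 10:-B, 11:+B
Rule 1 (one point beyond the 3σ limits) is satisfied at point 6.

rule 1 at point 6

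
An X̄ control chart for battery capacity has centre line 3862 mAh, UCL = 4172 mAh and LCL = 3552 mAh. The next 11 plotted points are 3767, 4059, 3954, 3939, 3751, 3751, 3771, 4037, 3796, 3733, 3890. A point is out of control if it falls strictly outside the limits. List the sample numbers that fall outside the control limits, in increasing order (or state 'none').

All 11 points lie within [3552, 4172].

none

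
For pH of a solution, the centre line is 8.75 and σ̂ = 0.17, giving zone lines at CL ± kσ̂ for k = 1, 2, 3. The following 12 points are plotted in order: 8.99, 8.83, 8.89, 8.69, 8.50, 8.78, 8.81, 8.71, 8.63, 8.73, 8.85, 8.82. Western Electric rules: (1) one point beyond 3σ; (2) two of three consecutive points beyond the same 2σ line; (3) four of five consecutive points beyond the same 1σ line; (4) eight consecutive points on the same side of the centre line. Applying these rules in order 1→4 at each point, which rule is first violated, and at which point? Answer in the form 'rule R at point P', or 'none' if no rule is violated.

none

Zone of each point (C = within 1σ̂, B = 1σ̂–2σ̂, A = 2σ̂–3σ̂, * = beyond 3σ̂; sign = side of CL): 1:+B, 2:+C, 3:+C, 4:-C, 5:-B, 6:+C, 7:+C, 8:-C, 9:-C, 10:-C, 11:+C, 12:+C
No rule fires across all 12 points.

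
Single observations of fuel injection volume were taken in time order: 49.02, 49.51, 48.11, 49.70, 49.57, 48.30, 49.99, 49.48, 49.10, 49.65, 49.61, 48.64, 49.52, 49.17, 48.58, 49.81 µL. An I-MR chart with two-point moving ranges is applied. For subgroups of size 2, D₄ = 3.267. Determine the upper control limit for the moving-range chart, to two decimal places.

2.63

Moving ranges: 0.49, 1.40, 1.59, 0.13, 1.27, 1.69, 0.51, 0.38, 0.55, 0.04, 0.97, 0.88, 0.35, 0.59, 1.23; M̄R̄ = 12.0700 / 15 = 0.8047
UCL_MR = D₄·M̄R̄ = 3.267 × 0.8047 = 2.6288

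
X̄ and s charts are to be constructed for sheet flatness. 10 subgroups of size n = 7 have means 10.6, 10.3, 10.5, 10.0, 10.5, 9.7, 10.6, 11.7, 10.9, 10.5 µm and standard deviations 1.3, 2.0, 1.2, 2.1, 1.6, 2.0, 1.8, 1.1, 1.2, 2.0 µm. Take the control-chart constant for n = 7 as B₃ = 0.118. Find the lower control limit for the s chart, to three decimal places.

s̄ = (1.3 + 2.0 + 1.2 + 2.1 + 1.6 + 2.0 + 1.8 + 1.1 + 1.2 + 2.0) / 10 = 1.6300
LCL_s = B₃·s̄ = 0.118 × 1.6300 = 0.1923

0.192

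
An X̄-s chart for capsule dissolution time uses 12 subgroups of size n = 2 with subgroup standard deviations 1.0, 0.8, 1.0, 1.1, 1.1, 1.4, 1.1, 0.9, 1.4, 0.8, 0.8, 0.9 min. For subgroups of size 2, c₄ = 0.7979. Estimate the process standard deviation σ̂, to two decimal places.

s̄ = (1.0 + 0.8 + 1.0 + 1.1 + 1.1 + 1.4 + 1.1 + 0.9 + 1.4 + 0.8 + 0.8 + 0.9) / 12 = 1.0250
σ̂ = s̄ / c₄ = 1.0250 / 0.7979 = 1.2846

1.28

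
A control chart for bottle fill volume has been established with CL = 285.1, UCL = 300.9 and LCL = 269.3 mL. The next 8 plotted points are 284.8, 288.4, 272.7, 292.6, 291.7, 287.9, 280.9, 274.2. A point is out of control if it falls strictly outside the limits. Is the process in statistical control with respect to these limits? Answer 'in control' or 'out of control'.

All 8 points lie within [269.3, 300.9].

in control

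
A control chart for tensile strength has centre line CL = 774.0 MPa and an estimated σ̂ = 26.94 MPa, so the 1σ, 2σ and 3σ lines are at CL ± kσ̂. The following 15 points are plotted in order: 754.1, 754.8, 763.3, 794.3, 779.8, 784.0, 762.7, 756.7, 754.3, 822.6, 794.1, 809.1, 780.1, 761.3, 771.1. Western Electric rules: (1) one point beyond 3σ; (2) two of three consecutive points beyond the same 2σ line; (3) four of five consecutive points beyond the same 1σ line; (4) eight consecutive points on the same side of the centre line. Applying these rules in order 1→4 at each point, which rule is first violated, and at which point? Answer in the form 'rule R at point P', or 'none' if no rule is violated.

none

Zone of each point (C = within 1σ̂, B = 1σ̂–2σ̂, A = 2σ̂–3σ̂, * = beyond 3σ̂; sign = side of CL): 1:-C, 2:-C, 3:-C, 4:+C, 5:+C, 6:+C, 7:-C, 8:-C, 9:-C, 10:+B, 11:+C, 12:+B, 13:+C, 14:-C, 15:-C
No rule fires across all 15 points.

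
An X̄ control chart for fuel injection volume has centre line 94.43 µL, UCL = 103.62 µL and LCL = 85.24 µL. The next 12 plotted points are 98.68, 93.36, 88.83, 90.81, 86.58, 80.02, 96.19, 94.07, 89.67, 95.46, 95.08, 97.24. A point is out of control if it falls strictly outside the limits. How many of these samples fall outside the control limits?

1

Compare each point to [85.24, 103.62]: sample 6 = 80.02 < LCL.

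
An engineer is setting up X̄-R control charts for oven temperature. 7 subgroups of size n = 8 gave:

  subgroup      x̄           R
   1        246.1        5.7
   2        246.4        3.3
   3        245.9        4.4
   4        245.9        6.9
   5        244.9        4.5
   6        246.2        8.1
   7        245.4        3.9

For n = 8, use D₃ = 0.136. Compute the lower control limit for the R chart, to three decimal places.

R̄ = (5.7 + 3.3 + 4.4 + 6.9 + 4.5 + 8.1 + 3.9) / 7 = 36.8000 / 7 = 5.2571
LCL_R = D₃·R̄ = 0.136 × 5.2571 = 0.7150

0.715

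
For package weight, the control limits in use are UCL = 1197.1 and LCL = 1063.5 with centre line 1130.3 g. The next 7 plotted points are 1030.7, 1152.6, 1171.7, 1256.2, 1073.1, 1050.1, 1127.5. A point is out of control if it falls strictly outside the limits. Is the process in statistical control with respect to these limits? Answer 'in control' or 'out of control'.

Compare each point to [1063.5, 1197.1]: sample 1 = 1030.7 < LCL; sample 4 = 1256.2 > UCL; sample 6 = 1050.1 < LCL.

out of control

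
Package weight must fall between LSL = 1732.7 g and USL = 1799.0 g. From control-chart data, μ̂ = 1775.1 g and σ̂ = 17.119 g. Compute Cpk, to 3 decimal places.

Cpu = (USL − μ̂) / (3σ̂) = (1799.0 − 1775.1) / (3 × 17.119) = 0.4654; Cpl = (μ̂ − LSL) / (3σ̂) = (1775.1 − 1732.7) / (3 × 17.119) = 0.8256; Cpk = min(Cpu, Cpl) = 0.4654

0.465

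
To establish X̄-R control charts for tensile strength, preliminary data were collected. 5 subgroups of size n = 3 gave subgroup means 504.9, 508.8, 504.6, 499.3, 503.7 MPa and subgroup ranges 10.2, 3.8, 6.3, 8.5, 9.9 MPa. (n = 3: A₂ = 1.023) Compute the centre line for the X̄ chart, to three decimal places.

504.260

X̄̄ = (504.9 + 508.8 + 504.6 + 499.3 + 503.7) / 5 = 2521.3000 / 5 = 504.2600
CL = X̄̄ = 504.2600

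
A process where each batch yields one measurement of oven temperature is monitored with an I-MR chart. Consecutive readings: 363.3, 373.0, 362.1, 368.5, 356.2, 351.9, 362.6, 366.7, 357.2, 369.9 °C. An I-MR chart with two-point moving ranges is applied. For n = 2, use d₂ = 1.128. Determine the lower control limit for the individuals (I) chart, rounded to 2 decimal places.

339.32

X̄ = (363.3 + 373.0 + 362.1 + 368.5 + 356.2 + 351.9 + 362.6 + 366.7 + 357.2 + 369.9) / 10 = 363.1400
Moving ranges: 9.7, 10.9, 6.4, 12.3, 4.3, 10.7, 4.1, 9.5, 12.7; M̄R̄ = 80.6000 / 9 = 8.9556
LCL = X̄ − 3·M̄R̄/d₂ = 363.1400 − 3 × 8.9556 / 1.128 = 339.3220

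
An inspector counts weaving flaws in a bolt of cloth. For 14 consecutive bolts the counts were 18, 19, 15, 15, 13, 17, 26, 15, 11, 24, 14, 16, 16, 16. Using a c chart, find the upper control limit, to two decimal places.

29.08

c̄ = (18 + 19 + 15 + 15 + 13 + 17 + 26 + 15 + 11 + 24 + 14 + 16 + 16 + 16) / 14 = 235 / 14 = 16.7857
UCL = c̄ + 3√c̄ = 16.7857 + 3 × √16.7857 = 16.7857 + 3 × 4.0970 = 29.0768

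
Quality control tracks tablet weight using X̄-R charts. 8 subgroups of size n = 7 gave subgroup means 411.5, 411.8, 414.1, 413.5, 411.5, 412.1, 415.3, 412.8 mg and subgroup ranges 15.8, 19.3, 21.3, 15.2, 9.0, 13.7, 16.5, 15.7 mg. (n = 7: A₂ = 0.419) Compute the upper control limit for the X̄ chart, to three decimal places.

419.450

X̄̄ = (411.5 + 411.8 + 414.1 + 413.5 + 411.5 + 412.1 + 415.3 + 412.8) / 8 = 3302.6000 / 8 = 412.8250
R̄ = (15.8 + 19.3 + 21.3 + 15.2 + 9.0 + 13.7 + 16.5 + 15.7) / 8 = 126.5000 / 8 = 15.8125
UCL = X̄̄ + A₂·R̄ = 412.8250 + 0.419 × 15.8125 = 419.4504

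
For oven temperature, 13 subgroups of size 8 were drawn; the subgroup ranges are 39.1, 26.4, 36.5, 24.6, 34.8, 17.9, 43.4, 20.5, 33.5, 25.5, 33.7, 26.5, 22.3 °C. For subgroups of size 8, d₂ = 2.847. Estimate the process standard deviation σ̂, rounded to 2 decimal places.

R̄ = (39.1 + 26.4 + 36.5 + 24.6 + 34.8 + 17.9 + 43.4 + 20.5 + 33.5 + 25.5 + 33.7 + 26.5 + 22.3) / 13 = 29.5923
σ̂ = R̄ / d₂ = 29.5923 / 2.847 = 10.3942

10.39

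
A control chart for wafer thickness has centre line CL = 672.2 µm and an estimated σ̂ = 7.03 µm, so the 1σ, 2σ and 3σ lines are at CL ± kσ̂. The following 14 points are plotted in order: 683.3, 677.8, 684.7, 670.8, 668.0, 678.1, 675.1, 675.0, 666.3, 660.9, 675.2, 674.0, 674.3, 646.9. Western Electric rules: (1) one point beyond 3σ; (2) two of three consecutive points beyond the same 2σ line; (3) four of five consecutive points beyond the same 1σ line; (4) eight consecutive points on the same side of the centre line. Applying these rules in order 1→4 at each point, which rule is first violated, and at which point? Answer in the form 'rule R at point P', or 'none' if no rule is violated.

rule 1 at point 14

Zone of each point (C = within 1σ̂, B = 1σ̂–2σ̂, A = 2σ̂–3σ̂, * = beyond 3σ̂; sign = side of CL): 1:+B, 2:+C, 3:+B, 4:-C, 5:-C, 6:+C, 7:+C, 8:+C, 9:-C, 10:-B, 11:+C, 12:+C, 13:+C, 14:-*
Rule 1 (one point beyond the 3σ limits) is satisfied at point 14.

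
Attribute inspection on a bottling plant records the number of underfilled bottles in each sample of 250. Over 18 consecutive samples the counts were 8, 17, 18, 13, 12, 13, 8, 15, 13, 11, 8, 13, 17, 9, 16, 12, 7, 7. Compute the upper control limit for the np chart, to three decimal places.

22.218

p̄ = Σdᵢ / (k·n) = 217 / (18 × 250) = 0.04822
UCL = np̄ + 3·√(np̄(1−p̄)) = 12.0556 + 3 × √(12.0556×0.95178) = 12.0556 + 3 × 3.3874 = 22.2176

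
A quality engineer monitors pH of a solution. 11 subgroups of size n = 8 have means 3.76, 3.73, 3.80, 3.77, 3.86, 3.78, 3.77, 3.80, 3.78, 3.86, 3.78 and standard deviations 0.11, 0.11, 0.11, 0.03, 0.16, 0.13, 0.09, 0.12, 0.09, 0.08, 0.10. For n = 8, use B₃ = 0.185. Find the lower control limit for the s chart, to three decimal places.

s̄ = (0.11 + 0.11 + 0.11 + 0.03 + 0.16 + 0.13 + 0.09 + 0.12 + 0.09 + 0.08 + 0.10) / 11 = 0.1027
LCL_s = B₃·s̄ = 0.185 × 0.1027 = 0.0190

0.019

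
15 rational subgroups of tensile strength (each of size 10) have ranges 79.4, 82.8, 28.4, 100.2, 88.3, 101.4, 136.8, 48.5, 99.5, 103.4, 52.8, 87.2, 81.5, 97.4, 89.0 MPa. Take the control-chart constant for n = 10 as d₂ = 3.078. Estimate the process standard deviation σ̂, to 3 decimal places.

R̄ = (79.4 + 82.8 + 28.4 + 100.2 + 88.3 + 101.4 + 136.8 + 48.5 + 99.5 + 103.4 + 52.8 + 87.2 + 81.5 + 97.4 + 89.0) / 15 = 85.1067
σ̂ = R̄ / d₂ = 85.1067 / 3.078 = 27.6500

27.650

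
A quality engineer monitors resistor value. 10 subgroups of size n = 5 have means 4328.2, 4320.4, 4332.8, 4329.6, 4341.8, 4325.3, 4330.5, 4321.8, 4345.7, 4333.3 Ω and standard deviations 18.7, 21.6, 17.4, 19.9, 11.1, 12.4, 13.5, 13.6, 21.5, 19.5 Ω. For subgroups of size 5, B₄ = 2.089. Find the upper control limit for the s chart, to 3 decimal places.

35.346

s̄ = (18.7 + 21.6 + 17.4 + 19.9 + 11.1 + 12.4 + 13.5 + 13.6 + 21.5 + 19.5) / 10 = 16.9200
UCL_s = B₄·s̄ = 2.089 × 16.9200 = 35.3459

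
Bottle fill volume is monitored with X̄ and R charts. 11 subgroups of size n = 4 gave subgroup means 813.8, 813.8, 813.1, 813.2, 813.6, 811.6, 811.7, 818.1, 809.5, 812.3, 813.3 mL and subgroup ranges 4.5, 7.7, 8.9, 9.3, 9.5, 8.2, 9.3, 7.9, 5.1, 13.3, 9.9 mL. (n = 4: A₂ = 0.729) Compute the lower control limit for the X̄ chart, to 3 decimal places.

806.888

X̄̄ = (813.8 + 813.8 + 813.1 + 813.2 + 813.6 + 811.6 + 811.7 + 818.1 + 809.5 + 812.3 + 813.3) / 11 = 8944.0000 / 11 = 813.0909
R̄ = (4.5 + 7.7 + 8.9 + 9.3 + 9.5 + 8.2 + 9.3 + 7.9 + 5.1 + 13.3 + 9.9) / 11 = 93.6000 / 11 = 8.5091
LCL = X̄̄ − A₂·R̄ = 813.0909 − 0.729 × 8.5091 = 806.8878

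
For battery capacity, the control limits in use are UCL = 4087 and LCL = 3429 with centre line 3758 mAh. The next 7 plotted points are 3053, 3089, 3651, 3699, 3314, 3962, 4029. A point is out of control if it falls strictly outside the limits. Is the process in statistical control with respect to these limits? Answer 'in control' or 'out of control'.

out of control

Compare each point to [3429, 4087]: sample 1 = 3053 < LCL; sample 2 = 3089 < LCL; sample 5 = 3314 < LCL.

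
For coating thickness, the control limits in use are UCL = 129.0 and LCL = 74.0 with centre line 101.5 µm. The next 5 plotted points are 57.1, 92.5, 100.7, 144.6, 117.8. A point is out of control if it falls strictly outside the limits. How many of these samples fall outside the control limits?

2

Compare each point to [74.0, 129.0]: sample 1 = 57.1 < LCL; sample 4 = 144.6 > UCL.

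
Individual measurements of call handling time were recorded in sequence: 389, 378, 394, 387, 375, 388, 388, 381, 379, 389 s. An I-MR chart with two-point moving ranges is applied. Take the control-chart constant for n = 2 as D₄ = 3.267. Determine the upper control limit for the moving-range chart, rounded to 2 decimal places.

28.31

Moving ranges: 11, 16, 7, 12, 13, 0, 7, 2, 10; M̄R̄ = 78.0000 / 9 = 8.6667
UCL_MR = D₄·M̄R̄ = 3.267 × 8.6667 = 28.3140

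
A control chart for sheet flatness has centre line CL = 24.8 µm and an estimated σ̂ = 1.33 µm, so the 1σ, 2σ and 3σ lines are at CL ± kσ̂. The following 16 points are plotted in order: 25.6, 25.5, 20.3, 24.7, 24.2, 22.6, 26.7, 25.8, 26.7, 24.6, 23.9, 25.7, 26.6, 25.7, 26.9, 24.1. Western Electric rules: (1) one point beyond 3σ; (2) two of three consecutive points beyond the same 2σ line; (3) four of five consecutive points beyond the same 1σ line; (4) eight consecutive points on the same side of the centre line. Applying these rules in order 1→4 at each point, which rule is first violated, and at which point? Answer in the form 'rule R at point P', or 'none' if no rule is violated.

rule 1 at point 3

Zone of each point (C = within 1σ̂, B = 1σ̂–2σ̂, A = 2σ̂–3σ̂, * = beyond 3σ̂; sign = side of CL): 1:+C, 2:+C, 3:-*, 4:-C, 5:-C, 6:-B, 7:+B, 8:+C, 9:+B, 10:-C, 11:-C, 12:+C, 13:+B, 14:+C, 15:+B, 16:-C
Rule 1 (one point beyond the 3σ limits) is satisfied at point 3.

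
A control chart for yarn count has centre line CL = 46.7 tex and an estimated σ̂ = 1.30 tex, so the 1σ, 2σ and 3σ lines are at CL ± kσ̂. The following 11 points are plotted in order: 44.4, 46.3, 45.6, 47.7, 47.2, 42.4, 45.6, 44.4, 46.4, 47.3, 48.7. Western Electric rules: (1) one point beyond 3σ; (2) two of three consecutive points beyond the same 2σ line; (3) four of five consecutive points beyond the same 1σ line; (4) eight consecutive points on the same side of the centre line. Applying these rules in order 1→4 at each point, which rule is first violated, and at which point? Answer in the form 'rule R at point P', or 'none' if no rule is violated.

Zone of each point (C = within 1σ̂, B = 1σ̂–2σ̂, A = 2σ̂–3σ̂, * = beyond 3σ̂; sign = side of CL): 1:-B, 2:-C, 3:-C, 4:+C, 5:+C, 6:-*, 7:-C, 8:-B, 9:-C, 10:+C, 11:+B
Rule 1 (one point beyond the 3σ limits) is satisfied at point 6.

rule 1 at point 6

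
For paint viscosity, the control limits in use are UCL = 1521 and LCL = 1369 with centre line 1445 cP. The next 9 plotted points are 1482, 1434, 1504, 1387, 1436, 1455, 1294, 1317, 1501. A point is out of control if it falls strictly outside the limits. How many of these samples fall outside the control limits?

Compare each point to [1369, 1521]: sample 7 = 1294 < LCL; sample 8 = 1317 < LCL.

2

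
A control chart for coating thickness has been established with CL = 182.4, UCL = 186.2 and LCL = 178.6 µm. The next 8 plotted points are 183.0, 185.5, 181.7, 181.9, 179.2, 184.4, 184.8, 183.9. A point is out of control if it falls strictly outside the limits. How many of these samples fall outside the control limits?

0

All 8 points lie within [178.6, 186.2].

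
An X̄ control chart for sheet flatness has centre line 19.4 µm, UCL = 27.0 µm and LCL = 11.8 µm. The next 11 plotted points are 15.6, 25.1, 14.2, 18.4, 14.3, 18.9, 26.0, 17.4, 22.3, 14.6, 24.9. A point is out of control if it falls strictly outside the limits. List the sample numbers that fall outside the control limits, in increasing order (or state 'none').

none

All 11 points lie within [11.8, 27.0].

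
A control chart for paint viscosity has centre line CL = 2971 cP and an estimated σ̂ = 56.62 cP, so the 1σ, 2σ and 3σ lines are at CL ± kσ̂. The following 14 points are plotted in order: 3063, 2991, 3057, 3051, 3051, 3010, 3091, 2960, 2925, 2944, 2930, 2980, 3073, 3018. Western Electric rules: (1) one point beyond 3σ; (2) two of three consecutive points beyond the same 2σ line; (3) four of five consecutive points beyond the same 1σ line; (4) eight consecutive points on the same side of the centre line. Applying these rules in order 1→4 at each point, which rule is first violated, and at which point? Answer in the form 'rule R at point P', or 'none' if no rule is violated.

rule 3 at point 5

Zone of each point (C = within 1σ̂, B = 1σ̂–2σ̂, A = 2σ̂–3σ̂, * = beyond 3σ̂; sign = side of CL): 1:+B, 2:+C, 3:+B, 4:+B, 5:+B, 6:+C, 7:+A, 8:-C, 9:-C, 10:-C, 11:-C, 12:+C, 13:+B, 14:+C
Rule 3 (four of five consecutive points beyond the same 1σ limit) is satisfied at point 5.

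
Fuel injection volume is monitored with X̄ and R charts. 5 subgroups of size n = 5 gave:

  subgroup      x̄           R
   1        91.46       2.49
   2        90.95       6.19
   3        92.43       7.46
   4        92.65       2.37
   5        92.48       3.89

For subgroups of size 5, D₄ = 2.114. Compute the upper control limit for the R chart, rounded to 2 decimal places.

9.47

R̄ = (2.49 + 6.19 + 7.46 + 2.37 + 3.89) / 5 = 22.4000 / 5 = 4.4800
UCL_R = D₄·R̄ = 2.114 × 4.4800 = 9.4707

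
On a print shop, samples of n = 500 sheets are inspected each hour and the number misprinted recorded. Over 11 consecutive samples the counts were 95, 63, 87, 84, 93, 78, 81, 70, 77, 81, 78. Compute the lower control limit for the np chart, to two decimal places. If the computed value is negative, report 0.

p̄ = Σdᵢ / (k·n) = 887 / (11 × 500) = 0.16127
LCL = np̄ − 3·√(np̄(1−p̄)) = 80.6364 − 3 × 8.2239 = 55.9648

55.96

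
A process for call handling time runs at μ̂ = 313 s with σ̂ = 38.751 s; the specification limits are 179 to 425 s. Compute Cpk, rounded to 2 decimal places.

Cpu = (USL − μ̂) / (3σ̂) = (425 − 313) / (3 × 38.751) = 0.9634; Cpl = (μ̂ − LSL) / (3σ̂) = (313 − 179) / (3 × 38.751) = 1.1527; Cpk = min(Cpu, Cpl) = 0.9634

0.96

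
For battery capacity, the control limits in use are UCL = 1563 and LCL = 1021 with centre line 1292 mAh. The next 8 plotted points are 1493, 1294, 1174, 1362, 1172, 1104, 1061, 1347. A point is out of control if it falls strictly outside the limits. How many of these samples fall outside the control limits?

0

All 8 points lie within [1021, 1563].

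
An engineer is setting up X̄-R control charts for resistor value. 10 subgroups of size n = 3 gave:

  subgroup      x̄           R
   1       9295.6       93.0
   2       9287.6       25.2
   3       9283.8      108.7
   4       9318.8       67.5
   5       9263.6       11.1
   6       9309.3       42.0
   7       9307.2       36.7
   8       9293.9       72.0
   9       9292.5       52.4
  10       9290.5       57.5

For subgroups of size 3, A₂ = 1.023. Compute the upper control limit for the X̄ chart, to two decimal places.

X̄̄ = (9295.6 + 9287.6 + 9283.8 + 9318.8 + 9263.6 + 9309.3 + 9307.2 + 9293.9 + 9292.5 + 9290.5) / 10 = 92942.8000 / 10 = 9294.2800
R̄ = (93.0 + 25.2 + 108.7 + 67.5 + 11.1 + 42.0 + 36.7 + 72.0 + 52.4 + 57.5) / 10 = 566.1000 / 10 = 56.6100
UCL = X̄̄ + A₂·R̄ = 9294.2800 + 1.023 × 56.6100 = 9352.1920

9352.19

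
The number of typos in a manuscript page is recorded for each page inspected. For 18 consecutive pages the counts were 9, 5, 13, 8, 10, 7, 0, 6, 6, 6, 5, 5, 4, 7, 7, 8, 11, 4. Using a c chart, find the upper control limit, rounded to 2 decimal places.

14.50

c̄ = (9 + 5 + 13 + 8 + 10 + 7 + 0 + 6 + 6 + 6 + 5 + 5 + 4 + 7 + 7 + 8 + 11 + 4) / 18 = 121 / 18 = 6.7222
UCL = c̄ + 3√c̄ = 6.7222 + 3 × √6.7222 = 6.7222 + 3 × 2.5927 = 14.5004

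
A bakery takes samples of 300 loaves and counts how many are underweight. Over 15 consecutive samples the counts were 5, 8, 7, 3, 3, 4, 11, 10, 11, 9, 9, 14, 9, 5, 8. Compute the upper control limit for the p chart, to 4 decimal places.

0.0532

p̄ = Σdᵢ / (k·n) = 116 / (15 × 300) = 0.02578
UCL = p̄ + 3·√(p̄(1−p̄)/n) = 0.02578 + 3 × √(0.02578×0.97422/300) = 0.02578 + 3 × 0.00915 = 0.05323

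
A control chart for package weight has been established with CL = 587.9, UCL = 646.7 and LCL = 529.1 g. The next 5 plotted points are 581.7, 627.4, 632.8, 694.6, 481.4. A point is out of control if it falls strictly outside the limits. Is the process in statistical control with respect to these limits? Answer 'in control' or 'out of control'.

Compare each point to [529.1, 646.7]: sample 4 = 694.6 > UCL; sample 5 = 481.4 < LCL.

out of control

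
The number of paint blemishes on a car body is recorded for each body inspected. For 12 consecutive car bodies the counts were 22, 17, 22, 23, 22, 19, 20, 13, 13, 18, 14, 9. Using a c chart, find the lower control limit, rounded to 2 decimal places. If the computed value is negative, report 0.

5.06

c̄ = (22 + 17 + 22 + 23 + 22 + 19 + 20 + 13 + 13 + 18 + 14 + 9) / 12 = 212 / 12 = 17.6667
LCL = c̄ − 3√c̄ = 17.6667 − 3 × 4.2032 = 5.0571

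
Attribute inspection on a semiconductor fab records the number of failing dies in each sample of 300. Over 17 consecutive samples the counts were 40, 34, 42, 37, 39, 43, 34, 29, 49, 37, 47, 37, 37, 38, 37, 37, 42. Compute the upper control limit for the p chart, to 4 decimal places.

p̄ = Σdᵢ / (k·n) = 659 / (17 × 300) = 0.12922
UCL = p̄ + 3·√(p̄(1−p̄)/n) = 0.12922 + 3 × √(0.12922×0.87078/300) = 0.12922 + 3 × 0.01937 = 0.18732

0.1873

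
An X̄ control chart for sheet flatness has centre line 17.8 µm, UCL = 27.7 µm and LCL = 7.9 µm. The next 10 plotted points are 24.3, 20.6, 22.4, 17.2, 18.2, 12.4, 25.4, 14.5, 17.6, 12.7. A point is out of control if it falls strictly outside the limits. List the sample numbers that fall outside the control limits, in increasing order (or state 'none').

All 10 points lie within [7.9, 27.7].

none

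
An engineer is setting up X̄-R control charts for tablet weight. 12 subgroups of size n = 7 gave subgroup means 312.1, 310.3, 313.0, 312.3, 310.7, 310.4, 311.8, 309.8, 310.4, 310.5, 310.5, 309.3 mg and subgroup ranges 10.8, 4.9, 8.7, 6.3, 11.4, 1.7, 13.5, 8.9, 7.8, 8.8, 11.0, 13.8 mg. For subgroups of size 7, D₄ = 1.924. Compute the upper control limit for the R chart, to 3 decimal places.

R̄ = (10.8 + 4.9 + 8.7 + 6.3 + 11.4 + 1.7 + 13.5 + 8.9 + 7.8 + 8.8 + 11.0 + 13.8) / 12 = 107.6000 / 12 = 8.9667
UCL_R = D₄·R̄ = 1.924 × 8.9667 = 17.2519

17.252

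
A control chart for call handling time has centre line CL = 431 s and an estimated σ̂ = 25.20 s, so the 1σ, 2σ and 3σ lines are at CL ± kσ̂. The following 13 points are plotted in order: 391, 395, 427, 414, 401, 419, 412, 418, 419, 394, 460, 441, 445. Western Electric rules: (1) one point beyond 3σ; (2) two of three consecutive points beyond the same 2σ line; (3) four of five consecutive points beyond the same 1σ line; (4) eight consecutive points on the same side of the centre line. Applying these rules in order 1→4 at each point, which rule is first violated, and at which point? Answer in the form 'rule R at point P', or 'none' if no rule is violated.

Zone of each point (C = within 1σ̂, B = 1σ̂–2σ̂, A = 2σ̂–3σ̂, * = beyond 3σ̂; sign = side of CL): 1:-B, 2:-B, 3:-C, 4:-C, 5:-B, 6:-C, 7:-C, 8:-C, 9:-C, 10:-B, 11:+B, 12:+C, 13:+C
Rule 4 (eight consecutive points on the same side of the centre line) is satisfied at point 8.

rule 4 at point 8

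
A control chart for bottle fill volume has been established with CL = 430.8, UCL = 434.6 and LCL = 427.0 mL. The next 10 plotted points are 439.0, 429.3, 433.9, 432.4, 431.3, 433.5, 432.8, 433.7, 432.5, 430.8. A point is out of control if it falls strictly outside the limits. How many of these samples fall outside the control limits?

Compare each point to [427.0, 434.6]: sample 1 = 439.0 > UCL.

1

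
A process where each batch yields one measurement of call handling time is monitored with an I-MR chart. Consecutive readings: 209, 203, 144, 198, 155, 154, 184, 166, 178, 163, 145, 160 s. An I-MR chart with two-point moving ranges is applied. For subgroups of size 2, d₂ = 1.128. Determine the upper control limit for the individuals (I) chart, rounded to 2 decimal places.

237.11

X̄ = (209 + 203 + 144 + 198 + 155 + 154 + 184 + 166 + 178 + 163 + 145 + 160) / 12 = 171.5833
Moving ranges: 6, 59, 54, 43, 1, 30, 18, 12, 15, 18, 15; M̄R̄ = 271.0000 / 11 = 24.6364
UCL = X̄ + 3·M̄R̄/d₂ = 171.5833 + 3 × 24.6364 / 1.128 = 237.1056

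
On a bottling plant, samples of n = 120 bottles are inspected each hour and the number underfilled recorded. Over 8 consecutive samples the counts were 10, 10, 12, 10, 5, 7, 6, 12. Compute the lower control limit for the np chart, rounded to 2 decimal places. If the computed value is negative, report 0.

0.34

p̄ = Σdᵢ / (k·n) = 72 / (8 × 120) = 0.07500
LCL = np̄ − 3·√(np̄(1−p̄)) = 9.0000 − 3 × 2.8853 = 0.3441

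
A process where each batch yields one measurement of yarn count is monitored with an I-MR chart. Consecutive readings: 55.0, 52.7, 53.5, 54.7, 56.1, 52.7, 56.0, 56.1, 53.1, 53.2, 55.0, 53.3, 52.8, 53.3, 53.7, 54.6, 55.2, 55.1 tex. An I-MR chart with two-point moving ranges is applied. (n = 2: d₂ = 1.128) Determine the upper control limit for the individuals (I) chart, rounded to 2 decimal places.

57.69

X̄ = (55.0 + 52.7 + 53.5 + 54.7 + 56.1 + 52.7 + 56.0 + 56.1 + 53.1 + 53.2 + 55.0 + 53.3 + 52.8 + 53.3 + 53.7 + 54.6 + 55.2 + 55.1) / 18 = 54.2278
Moving ranges: 2.3, 0.8, 1.2, 1.4, 3.4, 3.3, 0.1, 3.0, 0.1, 1.8, 1.7, 0.5, 0.5, 0.4, 0.9, 0.6, 0.1; M̄R̄ = 22.1000 / 17 = 1.3000
UCL = X̄ + 3·M̄R̄/d₂ = 54.2278 + 3 × 1.3000 / 1.128 = 57.6852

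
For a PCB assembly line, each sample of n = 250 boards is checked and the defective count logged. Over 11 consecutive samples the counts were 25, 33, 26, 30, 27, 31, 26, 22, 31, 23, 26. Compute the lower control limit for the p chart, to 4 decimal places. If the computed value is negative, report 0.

p̄ = Σdᵢ / (k·n) = 300 / (11 × 250) = 0.10909
LCL = p̄ − 3·√(p̄(1−p̄)/n) = 0.10909 − 3 × 0.01972 = 0.04994

0.0499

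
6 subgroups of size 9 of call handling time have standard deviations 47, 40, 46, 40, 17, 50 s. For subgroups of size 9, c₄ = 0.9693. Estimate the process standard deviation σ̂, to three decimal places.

s̄ = (47 + 40 + 46 + 40 + 17 + 50) / 6 = 40.0000
σ̂ = s̄ / c₄ = 40.0000 / 0.9693 = 41.2669

41.267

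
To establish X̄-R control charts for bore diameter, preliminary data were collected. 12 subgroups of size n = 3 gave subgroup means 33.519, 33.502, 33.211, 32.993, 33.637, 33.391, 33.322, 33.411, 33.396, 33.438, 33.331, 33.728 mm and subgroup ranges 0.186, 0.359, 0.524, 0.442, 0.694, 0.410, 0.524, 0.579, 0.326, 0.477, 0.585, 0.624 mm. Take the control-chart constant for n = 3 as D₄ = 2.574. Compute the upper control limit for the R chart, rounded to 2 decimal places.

R̄ = (0.186 + 0.359 + 0.524 + 0.442 + 0.694 + 0.410 + 0.524 + 0.579 + 0.326 + 0.477 + 0.585 + 0.624) / 12 = 5.7300 / 12 = 0.4775
UCL_R = D₄·R̄ = 2.574 × 0.4775 = 1.2291

1.23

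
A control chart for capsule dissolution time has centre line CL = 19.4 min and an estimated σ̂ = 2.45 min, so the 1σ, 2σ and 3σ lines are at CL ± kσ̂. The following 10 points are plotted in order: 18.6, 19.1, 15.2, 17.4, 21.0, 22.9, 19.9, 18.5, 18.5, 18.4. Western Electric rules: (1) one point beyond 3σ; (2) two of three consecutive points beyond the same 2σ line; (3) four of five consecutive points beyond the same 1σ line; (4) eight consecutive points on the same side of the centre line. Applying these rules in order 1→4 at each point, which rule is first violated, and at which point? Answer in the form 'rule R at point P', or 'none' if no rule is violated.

none

Zone of each point (C = within 1σ̂, B = 1σ̂–2σ̂, A = 2σ̂–3σ̂, * = beyond 3σ̂; sign = side of CL): 1:-C, 2:-C, 3:-B, 4:-C, 5:+C, 6:+B, 7:+C, 8:-C, 9:-C, 10:-C
No rule fires across all 10 points.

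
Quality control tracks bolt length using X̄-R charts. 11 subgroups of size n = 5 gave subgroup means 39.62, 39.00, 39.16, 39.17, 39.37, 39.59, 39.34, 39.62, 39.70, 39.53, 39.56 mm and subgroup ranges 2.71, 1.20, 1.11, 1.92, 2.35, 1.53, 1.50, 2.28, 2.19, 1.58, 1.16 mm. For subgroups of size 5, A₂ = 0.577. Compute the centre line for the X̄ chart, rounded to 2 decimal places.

39.42

X̄̄ = (39.62 + 39.00 + 39.16 + 39.17 + 39.37 + 39.59 + 39.34 + 39.62 + 39.70 + 39.53 + 39.56) / 11 = 433.6600 / 11 = 39.4236
CL = X̄̄ = 39.4236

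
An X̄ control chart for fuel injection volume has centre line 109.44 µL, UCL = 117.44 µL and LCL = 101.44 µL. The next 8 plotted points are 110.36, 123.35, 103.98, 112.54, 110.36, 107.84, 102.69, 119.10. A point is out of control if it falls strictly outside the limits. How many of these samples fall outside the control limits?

Compare each point to [101.44, 117.44]: sample 2 = 123.35 > UCL; sample 8 = 119.10 > UCL.

2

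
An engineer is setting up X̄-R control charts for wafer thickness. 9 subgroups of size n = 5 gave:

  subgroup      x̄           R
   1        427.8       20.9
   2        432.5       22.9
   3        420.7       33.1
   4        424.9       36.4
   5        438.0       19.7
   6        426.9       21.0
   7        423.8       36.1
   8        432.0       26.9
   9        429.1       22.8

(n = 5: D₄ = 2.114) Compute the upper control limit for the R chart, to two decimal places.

R̄ = (20.9 + 22.9 + 33.1 + 36.4 + 19.7 + 21.0 + 36.1 + 26.9 + 22.8) / 9 = 239.8000 / 9 = 26.6444
UCL_R = D₄·R̄ = 2.114 × 26.6444 = 56.3264

56.33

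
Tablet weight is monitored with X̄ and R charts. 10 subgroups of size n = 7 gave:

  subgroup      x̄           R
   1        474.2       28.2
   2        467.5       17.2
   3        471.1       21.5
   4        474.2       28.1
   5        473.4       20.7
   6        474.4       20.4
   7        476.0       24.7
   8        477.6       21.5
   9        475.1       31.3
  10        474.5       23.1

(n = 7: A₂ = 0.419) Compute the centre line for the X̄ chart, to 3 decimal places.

X̄̄ = (474.2 + 467.5 + 471.1 + 474.2 + 473.4 + 474.4 + 476.0 + 477.6 + 475.1 + 474.5) / 10 = 4738.0000 / 10 = 473.8000
CL = X̄̄ = 473.8000

473.800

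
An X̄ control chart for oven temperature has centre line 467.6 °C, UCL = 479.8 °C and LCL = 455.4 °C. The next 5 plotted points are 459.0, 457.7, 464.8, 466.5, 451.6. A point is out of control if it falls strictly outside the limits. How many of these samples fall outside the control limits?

Compare each point to [455.4, 479.8]: sample 5 = 451.6 < LCL.

1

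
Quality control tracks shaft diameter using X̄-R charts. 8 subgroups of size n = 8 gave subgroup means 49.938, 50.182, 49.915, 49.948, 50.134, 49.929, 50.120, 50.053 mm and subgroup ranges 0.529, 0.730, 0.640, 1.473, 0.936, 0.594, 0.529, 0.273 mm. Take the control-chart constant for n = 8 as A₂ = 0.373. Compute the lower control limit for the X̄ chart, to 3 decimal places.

49.761

X̄̄ = (49.938 + 50.182 + 49.915 + 49.948 + 50.134 + 49.929 + 50.120 + 50.053) / 8 = 400.2190 / 8 = 50.0274
R̄ = (0.529 + 0.730 + 0.640 + 1.473 + 0.936 + 0.594 + 0.529 + 0.273) / 8 = 5.7040 / 8 = 0.7130
LCL = X̄̄ − A₂·R̄ = 50.0274 − 0.373 × 0.7130 = 49.7614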